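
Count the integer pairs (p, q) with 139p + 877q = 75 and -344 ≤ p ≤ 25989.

gcd(877, 139) = 1  (877 = 6×139 + 43, 139 = 3×43 + 10, 43 = 4×10 + 3, 10 = 3×3 + 1, 3 = 3×1).
Back-substituting, 139×(265) + 877×(-42) = 1.
Scale by 75: particular solution (19875, -3150); reduce p mod 877: (581, -92).
General solution: p = 581 + 877t, q = -92 - 139t for integer t.
-344 ≤ 581 + 877t ≤ 25989 gives t ∈ [-1, 28], which is 30 values.

30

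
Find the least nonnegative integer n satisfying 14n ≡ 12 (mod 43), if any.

gcd(43, 14) = 1  (43 = 3·14 + 1, 14 = 14·1).
1 divides 12, so solutions exist.
Back-substituting, 14·(-3) + 43·(1) = 1.
So 14·(-3) ≡ 1 (mod 43); multiply by 12: n ≡ -36 (mod 43).
Smallest nonnegative: n = -36 mod 43 = 7.

7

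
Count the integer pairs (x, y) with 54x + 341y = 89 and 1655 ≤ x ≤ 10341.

26

gcd(341, 54) = 1  (341 = 6×54 + 17, 54 = 3×17 + 3, 17 = 5×3 + 2, 3 = 1×2 + 1, 2 = 2×1).
Back-substituting, 54×(120) + 341×(-19) = 1.
Scale by 89: particular solution (10680, -1691); reduce x mod 341: (109, -17).
General solution: x = 109 + 341t, y = -17 - 54t for integer t.
1655 ≤ 109 + 341t ≤ 10341 gives t ∈ [5, 30], which is 26 values.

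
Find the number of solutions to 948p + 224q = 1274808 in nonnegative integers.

24

gcd(948, 224):
  948 = 4·224 + 52
  224 = 4·52 + 16
  52 = 3·16 + 4
  16 = 4·4
so gcd(948, 224) = 4.
Back-substitute for Bézout coefficients:
  4 = 52 - 3·16
  ... = 948·(13) + 224·(-55)
Scale by 318702: one solution is (4143126, -17528610). Reduce p mod 56: (22, 5598).
General: p = 22 + 56t, q = 5598 - 237t.
p ≥ 0 ⇒ t ≥ 0; q ≥ 0 ⇒ t ≤ 23. So t ∈ [0, 23]: 24 solutions.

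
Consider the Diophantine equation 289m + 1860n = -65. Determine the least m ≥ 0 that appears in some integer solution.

1435

gcd(1860, 289):
  1860 = 6*289 + 126
  289 = 2*126 + 37
  126 = 3*37 + 15
  37 = 2*15 + 7
  15 = 2*7 + 1
  7 = 7*1
so gcd(1860, 289) = 1.
1 divides -65, so solutions exist.
Back-substitute for Bézout coefficients:
  1 = 15 - 2*7
  ... = 289*(-251) + 1860*(39)
Scale by -65/1 = -65: (m₀, n₀) = (16315, -2535).
General solution: m = 16315 + 1860t, n = -2535 - 289t for integer t.
m ≥ 0: smallest is 16315 mod 1860 = 1435 (at t = -8), with n = -223.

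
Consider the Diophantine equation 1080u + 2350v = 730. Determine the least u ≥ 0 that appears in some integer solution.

116

gcd(2350, 1080) = 10.
10 divides 730, so solutions exist.
By Bézout, 1080·(37) + 2350·(-17) = 10.
Scale by 730/10 = 73: (u₀, v₀) = (2701, -1241).
General solution: u = 2701 + 235t, v = -1241 - 108t for integer t.
u ≥ 0: smallest is 2701 mod 235 = 116 (at t = -11), with v = -53.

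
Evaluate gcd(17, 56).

1

gcd(56, 17):
  56 = 3×17 + 5
  17 = 3×5 + 2
  5 = 2×2 + 1
  2 = 2×1
so gcd(56, 17) = 1.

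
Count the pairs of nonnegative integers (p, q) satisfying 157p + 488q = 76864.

gcd(488, 157) = 1  (488 = 3*157 + 17, 157 = 9*17 + 4, 17 = 4*4 + 1, 4 = 4*1).
Back-substituting, 157*(-115) + 488*(37) = 1.
Scale by 76864: one solution is (-8839360, 2843968). Reduce p mod 488: (272, 70).
General: p = 272 + 488t, q = 70 - 157t.
p ≥ 0 ⇒ t ≥ 0; q ≥ 0 ⇒ t ≤ 0. So t ∈ [0, 0]: 1 solution.

1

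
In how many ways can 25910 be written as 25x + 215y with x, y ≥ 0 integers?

gcd(215, 25):
  215 = 8×25 + 15
  25 = 1×15 + 10
  15 = 1×10 + 5
  10 = 2×5
so gcd(215, 25) = 5.
Back-substitute for Bézout coefficients:
  5 = 15 - 1×10
  ... = 25×(-17) + 215×(2)
Scale by 5182: one solution is (-88094, 10364). Reduce x mod 43: (13, 119).
General: x = 13 + 43t, y = 119 - 5t.
x ≥ 0 ⇒ t ≥ 0; y ≥ 0 ⇒ t ≤ 23. So t ∈ [0, 23]: 24 solutions.

24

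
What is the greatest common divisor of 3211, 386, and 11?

1

gcd(3211, 386) = 1  (3211 = 8*386 + 123, 386 = 3*123 + 17, 123 = 7*17 + 4, 17 = 4*4 + 1, 4 = 4*1).
gcd(1, 11) = 1.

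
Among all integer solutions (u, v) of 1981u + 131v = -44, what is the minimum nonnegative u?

30

gcd(1981, 131) = 1  (1981 = 15*131 + 16, 131 = 8*16 + 3, 16 = 5*3 + 1, 3 = 3*1).
1 divides -44, so solutions exist.
Back-substituting, 1981*(41) + 131*(-620) = 1.
Scale by -44/1 = -44: (u₀, v₀) = (-1804, 27280).
General solution: u = -1804 + 131t, v = 27280 - 1981t for integer t.
u ≥ 0: smallest is -1804 mod 131 = 30 (at t = 14), with v = -454.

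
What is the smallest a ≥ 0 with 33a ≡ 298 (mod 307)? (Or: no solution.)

223

gcd(307, 33) = 1.
1 divides 298, so solutions exist.
By Bézout, 33·(-93) + 307·(10) = 1.
So 33·(-93) ≡ 1 (mod 307); multiply by 298: a ≡ -27714 (mod 307).
Smallest nonnegative: a = -27714 mod 307 = 223.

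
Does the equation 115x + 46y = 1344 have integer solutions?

gcd(115, 46) = 23  (115 = 2×46 + 23, 46 = 2×23).
23 does not divide 1344 (remainder 10), so no integer solutions.

no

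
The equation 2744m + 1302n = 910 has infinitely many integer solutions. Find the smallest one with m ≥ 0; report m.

53

gcd(2744, 1302) = 14  (2744 = 2×1302 + 140, 1302 = 9×140 + 42, 140 = 3×42 + 14, 42 = 3×14).
14 divides 910, so solutions exist.
Back-substituting, 2744×(28) + 1302×(-59) = 14.
Scale by 910/14 = 65: (m₀, n₀) = (1820, -3835).
General solution: m = 1820 + 93t, n = -3835 - 196t for integer t.
m ≥ 0: smallest is 1820 mod 93 = 53 (at t = -19), with n = -111.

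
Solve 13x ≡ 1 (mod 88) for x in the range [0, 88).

61

gcd(88, 13) = 1  (88 = 6·13 + 10, 13 = 1·10 + 3, 10 = 3·3 + 1, 3 = 3·1).
Back-substituting, 13·(-27) + 88·(4) = 1.
So 13·-27 ≡ 1 (mod 88), and -27 mod 88 = 61.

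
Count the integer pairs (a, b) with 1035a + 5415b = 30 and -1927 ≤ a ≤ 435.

gcd(5415, 1035):
  5415 = 5·1035 + 240
  1035 = 4·240 + 75
  240 = 3·75 + 15
  75 = 5·15
so gcd(5415, 1035) = 15.
Back-substitute for Bézout coefficients:
  15 = 240 - 3·75
  ... = 1035·(-68) + 5415·(13)
Scale by 2: particular solution (-136, 26); reduce a mod 361: (225, -43).
General solution: a = 225 + 361t, b = -43 - 69t for integer t.
-1927 ≤ 225 + 361t ≤ 435 gives t ∈ [-5, 0], which is 6 values.

6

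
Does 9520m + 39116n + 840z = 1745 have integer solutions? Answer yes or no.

gcd(39116, 9520) = 28  (39116 = 4*9520 + 1036, 9520 = 9*1036 + 196, 1036 = 5*196 + 56, 196 = 3*56 + 28, 56 = 2*28).
gcd(28, 840) = 28.
28 does not divide 1745 (remainder 9), so no integer solutions.

no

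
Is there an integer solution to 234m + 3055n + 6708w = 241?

gcd(3055, 234) = 13  (3055 = 13·234 + 13, 234 = 18·13).
gcd(13, 6708) = 13.
13 does not divide 241 (remainder 7), so no integer solutions.

no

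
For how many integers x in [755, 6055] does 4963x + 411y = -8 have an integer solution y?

gcd(4963, 411) = 1.
By Bézout, 4963·(-53) + 411·(640) = 1.
Particular solution: (13, -157).
General solution: x = 13 + 411t, y = -157 - 4963t for integer t.
755 ≤ 13 + 411t ≤ 6055 gives t ∈ [2, 14], which is 13 values.

13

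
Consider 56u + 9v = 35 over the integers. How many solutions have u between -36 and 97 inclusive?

gcd(56, 9):
  56 = 6*9 + 2
  9 = 4*2 + 1
  2 = 2*1
so gcd(56, 9) = 1.
Back-substitute for Bézout coefficients:
  1 = 9 - 4*2
  ... = 56*(-4) + 9*(25)
Scale by 35: particular solution (-140, 875); reduce u mod 9: (4, -21).
General solution: u = 4 + 9t, v = -21 - 56t for integer t.
-36 ≤ 4 + 9t ≤ 97 gives t ∈ [-4, 10], which is 15 values.

15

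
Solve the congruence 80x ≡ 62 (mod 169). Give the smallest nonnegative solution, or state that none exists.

gcd(169, 80) = 1  (169 = 2·80 + 9, 80 = 8·9 + 8, 9 = 1·8 + 1, 8 = 8·1).
1 divides 62, so solutions exist.
Back-substituting, 80·(-19) + 169·(9) = 1.
So 80·(-19) ≡ 1 (mod 169); multiply by 62: x ≡ -1178 (mod 169).
Smallest nonnegative: x = -1178 mod 169 = 5.

5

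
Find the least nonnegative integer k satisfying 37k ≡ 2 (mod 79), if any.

15

gcd(79, 37):
  79 = 2*37 + 5
  37 = 7*5 + 2
  5 = 2*2 + 1
  2 = 2*1
so gcd(79, 37) = 1.
1 divides 2, so solutions exist.
Back-substitute for Bézout coefficients:
  1 = 5 - 2*2
  ... = 37*(-32) + 79*(15)
So 37*(-32) ≡ 1 (mod 79); multiply by 2: k ≡ -64 (mod 79).
Smallest nonnegative: k = -64 mod 79 = 15.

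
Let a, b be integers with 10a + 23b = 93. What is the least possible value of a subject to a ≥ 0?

gcd(23, 10) = 1.
1 divides 93, so solutions exist.
By Bézout, 10·(7) + 23·(-3) = 1.
Scale by 93/1 = 93: (a₀, b₀) = (651, -279).
General solution: a = 651 + 23t, b = -279 - 10t for integer t.
a ≥ 0: smallest is 651 mod 23 = 7 (at t = -28), with b = 1.

7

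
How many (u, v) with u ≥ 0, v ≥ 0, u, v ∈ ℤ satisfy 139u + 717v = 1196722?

12

gcd(717, 139):
  717 = 5·139 + 22
  139 = 6·22 + 7
  22 = 3·7 + 1
  7 = 7·1
so gcd(717, 139) = 1.
Back-substitute for Bézout coefficients:
  1 = 22 - 3·7
  ... = 139·(-98) + 717·(19)
Scale by 1196722: one solution is (-117278756, 22737718). Reduce u mod 717: (217, 1627).
General: u = 217 + 717t, v = 1627 - 139t.
u ≥ 0 ⇒ t ≥ 0; v ≥ 0 ⇒ t ≤ 11. So t ∈ [0, 11]: 12 solutions.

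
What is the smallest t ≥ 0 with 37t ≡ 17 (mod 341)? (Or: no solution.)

gcd(341, 37) = 1.
1 divides 17, so solutions exist.
By Bézout, 37*(-129) + 341*(14) = 1.
So 37*(-129) ≡ 1 (mod 341); multiply by 17: t ≡ -2193 (mod 341).
Smallest nonnegative: t = -2193 mod 341 = 194.

194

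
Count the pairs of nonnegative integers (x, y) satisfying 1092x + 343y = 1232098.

gcd(1092, 343) = 7.
By Bézout, 1092×(11) + 343×(-35) = 7.
One solution: (17, 3538).
General: x = 17 + 49t, y = 3538 - 156t.
x ≥ 0 ⇒ t ≥ 0; y ≥ 0 ⇒ t ≤ 22. So t ∈ [0, 22]: 23 solutions.

23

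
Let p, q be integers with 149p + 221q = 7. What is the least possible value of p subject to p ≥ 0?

gcd(221, 149):
  221 = 1×149 + 72
  149 = 2×72 + 5
  72 = 14×5 + 2
  5 = 2×2 + 1
  2 = 2×1
so gcd(221, 149) = 1.
1 divides 7, so solutions exist.
Back-substitute for Bézout coefficients:
  1 = 5 - 2×2
  ... = 149×(89) + 221×(-60)
Scale by 7/1 = 7: (p₀, q₀) = (623, -420).
General solution: p = 623 + 221t, q = -420 - 149t for integer t.
p ≥ 0: smallest is 623 mod 221 = 181 (at t = -2), with q = -122.

181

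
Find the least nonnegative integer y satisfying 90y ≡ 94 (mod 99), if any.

gcd(99, 90):
  99 = 1*90 + 9
  90 = 10*9
so gcd(99, 90) = 9.
9 does not divide 94, so the congruence has no solution.

no solution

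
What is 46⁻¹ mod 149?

gcd(149, 46):
  149 = 3×46 + 11
  46 = 4×11 + 2
  11 = 5×2 + 1
  2 = 2×1
so gcd(149, 46) = 1.
Back-substitute for Bézout coefficients:
  1 = 11 - 5×2
  ... = 46×(-68) + 149×(21)
So 46×-68 ≡ 1 (mod 149), and -68 mod 149 = 81.

81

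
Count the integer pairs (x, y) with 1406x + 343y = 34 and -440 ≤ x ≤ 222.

2

gcd(1406, 343) = 1  (1406 = 4·343 + 34, 343 = 10·34 + 3, 34 = 11·3 + 1, 3 = 3·1).
Back-substituting, 1406·(111) + 343·(-455) = 1.
Scale by 34: particular solution (3774, -15470); reduce x mod 343: (1, -4).
General solution: x = 1 + 343t, y = -4 - 1406t for integer t.
-440 ≤ 1 + 343t ≤ 222 gives t ∈ [-1, 0], which is 2 values.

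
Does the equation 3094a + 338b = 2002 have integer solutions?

yes

gcd(3094, 338):
  3094 = 9*338 + 52
  338 = 6*52 + 26
  52 = 2*26
so gcd(3094, 338) = 26.
26 divides 2002, so integer solutions exist.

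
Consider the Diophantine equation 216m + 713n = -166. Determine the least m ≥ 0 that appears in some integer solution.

600

gcd(713, 216) = 1  (713 = 3×216 + 65, 216 = 3×65 + 21, 65 = 3×21 + 2, 21 = 10×2 + 1, 2 = 2×1).
1 divides -166, so solutions exist.
Back-substituting, 216×(340) + 713×(-103) = 1.
Scale by -166/1 = -166: (m₀, n₀) = (-56440, 17098).
General solution: m = -56440 + 713t, n = 17098 - 216t for integer t.
m ≥ 0: smallest is -56440 mod 713 = 600 (at t = 80), with n = -182.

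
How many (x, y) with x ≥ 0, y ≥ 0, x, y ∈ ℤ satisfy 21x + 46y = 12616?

13

gcd(46, 21) = 1  (46 = 2·21 + 4, 21 = 5·4 + 1, 4 = 4·1).
Back-substituting, 21·(11) + 46·(-5) = 1.
Scale by 12616: one solution is (138776, -63080). Reduce x mod 46: (40, 256).
General: x = 40 + 46t, y = 256 - 21t.
x ≥ 0 ⇒ t ≥ 0; y ≥ 0 ⇒ t ≤ 12. So t ∈ [0, 12]: 13 solutions.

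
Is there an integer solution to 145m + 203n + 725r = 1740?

gcd(203, 145) = 29  (203 = 1×145 + 58, 145 = 2×58 + 29, 58 = 2×29).
gcd(29, 725) = 29.
29 divides 1740, so integer solutions exist.

yes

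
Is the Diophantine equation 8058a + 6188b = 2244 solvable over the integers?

gcd(8058, 6188) = 34  (8058 = 1·6188 + 1870, 6188 = 3·1870 + 578, 1870 = 3·578 + 136, 578 = 4·136 + 34, 136 = 4·34).
34 divides 2244, so integer solutions exist.

yes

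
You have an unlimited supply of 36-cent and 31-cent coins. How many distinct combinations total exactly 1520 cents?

Need nonnegative integers with 36j + 31k = 1520.
gcd(36, 31) = 1, and 36·(-6) + 31·(7) = 1.
So (j₀, k₀) = (-9120, 10640); general j = -9120 + 31t, k = 10640 - 36t.
j ≥ 0 ⇒ t ≥ 295; k ≥ 0 ⇒ t ≤ 295. That's 1 value of t.

1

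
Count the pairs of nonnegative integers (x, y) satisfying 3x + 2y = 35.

gcd(3, 2):
  3 = 1×2 + 1
  2 = 2×1
so gcd(3, 2) = 1.
Back-substitute for Bézout coefficients:
  1 = 3 - 1×2
  ... = 3×(1) + 2×(-1)
Scale by 35: one solution is (35, -35). Reduce x mod 2: (1, 16).
General: x = 1 + 2t, y = 16 - 3t.
x ≥ 0 ⇒ t ≥ 0; y ≥ 0 ⇒ t ≤ 5. So t ∈ [0, 5]: 6 solutions.

6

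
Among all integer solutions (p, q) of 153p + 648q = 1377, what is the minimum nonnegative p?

gcd(648, 153) = 9  (648 = 4·153 + 36, 153 = 4·36 + 9, 36 = 4·9).
9 divides 1377, so solutions exist.
Back-substituting, 153·(17) + 648·(-4) = 9.
Scale by 1377/9 = 153: (p₀, q₀) = (2601, -612).
General solution: p = 2601 + 72t, q = -612 - 17t for integer t.
p ≥ 0: smallest is 2601 mod 72 = 9 (at t = -36), with q = 0.

9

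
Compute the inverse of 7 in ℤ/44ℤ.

19

gcd(44, 7) = 1  (44 = 6*7 + 2, 7 = 3*2 + 1, 2 = 2*1).
Back-substituting, 7*(19) + 44*(-3) = 1.
So 7*19 ≡ 1 (mod 44), and 19 mod 44 = 19.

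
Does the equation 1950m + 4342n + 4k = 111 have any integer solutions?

no

gcd(4342, 1950) = 26  (4342 = 2×1950 + 442, 1950 = 4×442 + 182, 442 = 2×182 + 78, 182 = 2×78 + 26, 78 = 3×26).
gcd(26, 4) = 2.
2 does not divide 111 (remainder 1), so no integer solutions.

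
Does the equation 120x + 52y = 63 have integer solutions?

no

gcd(120, 52) = 4  (120 = 2·52 + 16, 52 = 3·16 + 4, 16 = 4·4).
4 does not divide 63 (remainder 3), so no integer solutions.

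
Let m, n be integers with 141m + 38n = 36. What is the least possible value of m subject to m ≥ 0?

gcd(141, 38):
  141 = 3×38 + 27
  38 = 1×27 + 11
  27 = 2×11 + 5
  11 = 2×5 + 1
  5 = 5×1
so gcd(141, 38) = 1.
1 divides 36, so solutions exist.
Back-substitute for Bézout coefficients:
  1 = 11 - 2×5
  ... = 141×(-7) + 38×(26)
Scale by 36/1 = 36: (m₀, n₀) = (-252, 936).
General solution: m = -252 + 38t, n = 936 - 141t for integer t.
m ≥ 0: smallest is -252 mod 38 = 14 (at t = 7), with n = -51.

14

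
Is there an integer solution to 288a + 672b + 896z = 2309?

gcd(672, 288) = 96  (672 = 2*288 + 96, 288 = 3*96).
gcd(96, 896) = 32.
32 does not divide 2309 (remainder 5), so no integer solutions.

no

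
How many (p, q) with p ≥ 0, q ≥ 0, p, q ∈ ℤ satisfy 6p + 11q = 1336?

gcd(11, 6) = 1.
By Bézout, 6·(2) + 11·(-1) = 1.
One solution: (10, 116).
General: p = 10 + 11t, q = 116 - 6t.
p ≥ 0 ⇒ t ≥ 0; q ≥ 0 ⇒ t ≤ 19. So t ∈ [0, 19]: 20 solutions.

20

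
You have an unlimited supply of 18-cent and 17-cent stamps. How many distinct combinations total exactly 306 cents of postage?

2

Need nonnegative integers with 18j + 17k = 306.
gcd(18, 17) = 1, and 18·(1) + 17·(-1) = 1.
So (j₀, k₀) = (306, -306); general j = 306 + 17t, k = -306 - 18t.
j ≥ 0 ⇒ t ≥ -18; k ≥ 0 ⇒ t ≤ -17. That's 2 values of t.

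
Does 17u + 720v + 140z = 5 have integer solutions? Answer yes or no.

yes

gcd(720, 17) = 1  (720 = 42×17 + 6, 17 = 2×6 + 5, 6 = 1×5 + 1, 5 = 5×1).
gcd(1, 140) = 1.
1 divides 5, so integer solutions exist.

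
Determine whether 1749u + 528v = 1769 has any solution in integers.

no

gcd(1749, 528) = 33  (1749 = 3*528 + 165, 528 = 3*165 + 33, 165 = 5*33).
33 does not divide 1769 (remainder 20), so no integer solutions.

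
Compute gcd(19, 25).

gcd(25, 19) = 1  (25 = 1·19 + 6, 19 = 3·6 + 1, 6 = 6·1).

1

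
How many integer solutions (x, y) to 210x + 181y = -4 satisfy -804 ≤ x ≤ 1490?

12

gcd(210, 181) = 1  (210 = 1·181 + 29, 181 = 6·29 + 7, 29 = 4·7 + 1, 7 = 7·1).
Back-substituting, 210·(25) + 181·(-29) = 1.
Scale by -4: particular solution (-100, 116); reduce x mod 181: (81, -94).
General solution: x = 81 + 181t, y = -94 - 210t for integer t.
-804 ≤ 81 + 181t ≤ 1490 gives t ∈ [-4, 7], which is 12 values.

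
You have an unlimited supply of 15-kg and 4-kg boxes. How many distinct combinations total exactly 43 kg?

Need nonnegative integers with 15j + 4k = 43.
gcd(15, 4) = 1, and 15·(-1) + 4·(4) = 1.
So (j₀, k₀) = (-43, 172); general j = -43 + 4t, k = 172 - 15t.
j ≥ 0 ⇒ t ≥ 11; k ≥ 0 ⇒ t ≤ 11. That's 1 value of t.

1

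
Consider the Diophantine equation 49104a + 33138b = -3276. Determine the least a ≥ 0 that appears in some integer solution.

1764

gcd(49104, 33138) = 18  (49104 = 1*33138 + 15966, 33138 = 2*15966 + 1206, 15966 = 13*1206 + 288, 1206 = 4*288 + 54, 288 = 5*54 + 18, 54 = 3*18).
18 divides -3276, so solutions exist.
Back-substituting, 49104*(577) + 33138*(-855) = 18.
Scale by -3276/18 = -182: (a₀, b₀) = (-105014, 155610).
General solution: a = -105014 + 1841t, b = 155610 - 2728t for integer t.
a ≥ 0: smallest is -105014 mod 1841 = 1764 (at t = 58), with b = -2614.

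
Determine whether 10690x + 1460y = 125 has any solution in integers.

gcd(10690, 1460) = 10  (10690 = 7×1460 + 470, 1460 = 3×470 + 50, 470 = 9×50 + 20, 50 = 2×20 + 10, 20 = 2×10).
10 does not divide 125 (remainder 5), so no integer solutions.

no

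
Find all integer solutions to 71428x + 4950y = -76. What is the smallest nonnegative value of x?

gcd(71428, 4950):
  71428 = 14×4950 + 2128
  4950 = 2×2128 + 694
  2128 = 3×694 + 46
  694 = 15×46 + 4
  46 = 11×4 + 2
  4 = 2×2
so gcd(71428, 4950) = 2.
2 divides -76, so solutions exist.
Back-substitute for Bézout coefficients:
  2 = 46 - 11×4
  ... = 71428×(1184) + 4950×(-17085)
Scale by -76/2 = -38: (x₀, y₀) = (-44992, 649230).
General solution: x = -44992 + 2475t, y = 649230 - 35714t for integer t.
x ≥ 0: smallest is -44992 mod 2475 = 2033 (at t = 19), with y = -29336.

2033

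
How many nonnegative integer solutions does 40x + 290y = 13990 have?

12

gcd(290, 40) = 10.
By Bézout, 40*(-7) + 290*(1) = 10.
One solution: (9, 47).
General: x = 9 + 29t, y = 47 - 4t.
x ≥ 0 ⇒ t ≥ 0; y ≥ 0 ⇒ t ≤ 11. So t ∈ [0, 11]: 12 solutions.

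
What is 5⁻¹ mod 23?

gcd(23, 5):
  23 = 4×5 + 3
  5 = 1×3 + 2
  3 = 1×2 + 1
  2 = 2×1
so gcd(23, 5) = 1.
Back-substitute for Bézout coefficients:
  1 = 3 - 1×2
  ... = 5×(-9) + 23×(2)
So 5×-9 ≡ 1 (mod 23), and -9 mod 23 = 14.

14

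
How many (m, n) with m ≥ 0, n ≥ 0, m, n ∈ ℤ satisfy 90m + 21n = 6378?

10

gcd(90, 21) = 3  (90 = 4*21 + 6, 21 = 3*6 + 3, 6 = 2*3).
Back-substituting, 90*(-3) + 21*(13) = 3.
Scale by 2126: one solution is (-6378, 27638). Reduce m mod 7: (6, 278).
General: m = 6 + 7t, n = 278 - 30t.
m ≥ 0 ⇒ t ≥ 0; n ≥ 0 ⇒ t ≤ 9. So t ∈ [0, 9]: 10 solutions.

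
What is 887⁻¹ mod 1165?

gcd(1165, 887) = 1  (1165 = 1×887 + 278, 887 = 3×278 + 53, 278 = 5×53 + 13, 53 = 4×13 + 1, 13 = 13×1).
Back-substituting, 887×(88) + 1165×(-67) = 1.
So 887×88 ≡ 1 (mod 1165), and 88 mod 1165 = 88.

88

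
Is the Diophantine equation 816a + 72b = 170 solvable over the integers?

gcd(816, 72):
  816 = 11*72 + 24
  72 = 3*24
so gcd(816, 72) = 24.
24 does not divide 170 (remainder 2), so no integer solutions.

no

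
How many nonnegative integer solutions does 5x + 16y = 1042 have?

gcd(16, 5) = 1.
By Bézout, 5×(-3) + 16×(1) = 1.
One solution: (10, 62).
General: x = 10 + 16t, y = 62 - 5t.
x ≥ 0 ⇒ t ≥ 0; y ≥ 0 ⇒ t ≤ 12. So t ∈ [0, 12]: 13 solutions.

13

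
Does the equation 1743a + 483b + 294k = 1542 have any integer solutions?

gcd(1743, 483) = 21  (1743 = 3×483 + 294, 483 = 1×294 + 189, 294 = 1×189 + 105, 189 = 1×105 + 84, 105 = 1×84 + 21, 84 = 4×21).
gcd(21, 294) = 21.
21 does not divide 1542 (remainder 9), so no integer solutions.

no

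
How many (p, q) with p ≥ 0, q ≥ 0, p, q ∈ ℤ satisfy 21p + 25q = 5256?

gcd(25, 21):
  25 = 1*21 + 4
  21 = 5*4 + 1
  4 = 4*1
so gcd(25, 21) = 1.
Back-substitute for Bézout coefficients:
  1 = 21 - 5*4
  ... = 21*(6) + 25*(-5)
Scale by 5256: one solution is (31536, -26280). Reduce p mod 25: (11, 201).
General: p = 11 + 25t, q = 201 - 21t.
p ≥ 0 ⇒ t ≥ 0; q ≥ 0 ⇒ t ≤ 9. So t ∈ [0, 9]: 10 solutions.

10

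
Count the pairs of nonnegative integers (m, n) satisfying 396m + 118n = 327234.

14

gcd(396, 118):
  396 = 3×118 + 42
  118 = 2×42 + 34
  42 = 1×34 + 8
  34 = 4×8 + 2
  8 = 4×2
so gcd(396, 118) = 2.
Back-substitute for Bézout coefficients:
  2 = 34 - 4×8
  ... = 396×(-14) + 118×(47)
Scale by 163617: one solution is (-2290638, 7689999). Reduce m mod 59: (37, 2649).
General: m = 37 + 59t, n = 2649 - 198t.
m ≥ 0 ⇒ t ≥ 0; n ≥ 0 ⇒ t ≤ 13. So t ∈ [0, 13]: 14 solutions.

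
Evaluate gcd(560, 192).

16

gcd(560, 192) = 16  (560 = 2*192 + 176, 192 = 1*176 + 16, 176 = 11*16).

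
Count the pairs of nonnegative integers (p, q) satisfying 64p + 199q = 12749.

1

gcd(199, 64):
  199 = 3·64 + 7
  64 = 9·7 + 1
  7 = 7·1
so gcd(199, 64) = 1.
Back-substitute for Bézout coefficients:
  1 = 64 - 9·7
  ... = 64·(28) + 199·(-9)
Scale by 12749: one solution is (356972, -114741). Reduce p mod 199: (165, 11).
General: p = 165 + 199t, q = 11 - 64t.
p ≥ 0 ⇒ t ≥ 0; q ≥ 0 ⇒ t ≤ 0. So t ∈ [0, 0]: 1 solution.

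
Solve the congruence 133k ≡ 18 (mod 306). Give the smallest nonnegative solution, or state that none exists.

198

gcd(306, 133) = 1  (306 = 2·133 + 40, 133 = 3·40 + 13, 40 = 3·13 + 1, 13 = 13·1).
1 divides 18, so solutions exist.
Back-substituting, 133·(-23) + 306·(10) = 1.
So 133·(-23) ≡ 1 (mod 306); multiply by 18: k ≡ -414 (mod 306).
Smallest nonnegative: k = -414 mod 306 = 198.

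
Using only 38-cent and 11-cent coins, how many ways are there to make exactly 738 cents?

1

Need nonnegative integers with 38j + 11k = 738.
gcd(38, 11) = 1, and 38·(-2) + 11·(7) = 1.
So (j₀, k₀) = (-1476, 5166); general j = -1476 + 11t, k = 5166 - 38t.
j ≥ 0 ⇒ t ≥ 135; k ≥ 0 ⇒ t ≤ 135. That's 1 value of t.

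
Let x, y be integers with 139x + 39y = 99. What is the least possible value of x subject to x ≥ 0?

gcd(139, 39) = 1.
1 divides 99, so solutions exist.
By Bézout, 139×(16) + 39×(-57) = 1.
Scale by 99/1 = 99: (x₀, y₀) = (1584, -5643).
General solution: x = 1584 + 39t, y = -5643 - 139t for integer t.
x ≥ 0: smallest is 1584 mod 39 = 24 (at t = -40), with y = -83.

24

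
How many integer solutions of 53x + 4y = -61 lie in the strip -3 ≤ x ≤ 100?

26

gcd(53, 4):
  53 = 13×4 + 1
  4 = 4×1
so gcd(53, 4) = 1.
Back-substitute for Bézout coefficients:
  1 = 53 - 13×4
  ... = 53×(1) + 4×(-13)
Scale by -61: particular solution (-61, 793); reduce x mod 4: (3, -55).
General solution: x = 3 + 4t, y = -55 - 53t for integer t.
-3 ≤ 3 + 4t ≤ 100 gives t ∈ [-1, 24], which is 26 values.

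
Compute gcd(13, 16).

1

gcd(16, 13) = 1  (16 = 1·13 + 3, 13 = 4·3 + 1, 3 = 3·1).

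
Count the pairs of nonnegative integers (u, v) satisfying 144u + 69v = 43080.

gcd(144, 69) = 3.
By Bézout, 144×(-11) + 69×(23) = 3.
One solution: (4, 616).
General: u = 4 + 23t, v = 616 - 48t.
u ≥ 0 ⇒ t ≥ 0; v ≥ 0 ⇒ t ≤ 12. So t ∈ [0, 12]: 13 solutions.

13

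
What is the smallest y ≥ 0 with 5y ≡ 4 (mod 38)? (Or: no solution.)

gcd(38, 5):
  38 = 7*5 + 3
  5 = 1*3 + 2
  3 = 1*2 + 1
  2 = 2*1
so gcd(38, 5) = 1.
1 divides 4, so solutions exist.
Back-substitute for Bézout coefficients:
  1 = 3 - 1*2
  ... = 5*(-15) + 38*(2)
So 5*(-15) ≡ 1 (mod 38); multiply by 4: y ≡ -60 (mod 38).
Smallest nonnegative: y = -60 mod 38 = 16.

16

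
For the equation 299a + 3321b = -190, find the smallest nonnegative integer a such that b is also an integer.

gcd(3321, 299) = 1  (3321 = 11·299 + 32, 299 = 9·32 + 11, 32 = 2·11 + 10, 11 = 1·10 + 1, 10 = 10·1).
1 divides -190, so solutions exist.
Back-substituting, 299·(311) + 3321·(-28) = 1.
Scale by -190/1 = -190: (a₀, b₀) = (-59090, 5320).
General solution: a = -59090 + 3321t, b = 5320 - 299t for integer t.
a ≥ 0: smallest is -59090 mod 3321 = 688 (at t = 18), with b = -62.

688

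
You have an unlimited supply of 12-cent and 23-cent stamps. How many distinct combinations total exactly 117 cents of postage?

Need nonnegative integers with 12j + 23k = 117.
gcd(12, 23) = 1, and 12·(2) + 23·(-1) = 1.
So (j₀, k₀) = (234, -117); general j = 234 + 23t, k = -117 - 12t.
j ≥ 0 ⇒ t ≥ -10; k ≥ 0 ⇒ t ≤ -10. That's 1 value of t.

1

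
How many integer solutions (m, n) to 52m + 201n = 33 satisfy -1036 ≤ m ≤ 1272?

11

gcd(201, 52) = 1  (201 = 3·52 + 45, 52 = 1·45 + 7, 45 = 6·7 + 3, 7 = 2·3 + 1, 3 = 3·1).
Back-substituting, 52·(58) + 201·(-15) = 1.
Scale by 33: particular solution (1914, -495); reduce m mod 201: (105, -27).
General solution: m = 105 + 201t, n = -27 - 52t for integer t.
-1036 ≤ 105 + 201t ≤ 1272 gives t ∈ [-5, 5], which is 11 values.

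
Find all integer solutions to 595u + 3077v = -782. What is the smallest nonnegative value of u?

159

gcd(3077, 595) = 17  (3077 = 5·595 + 102, 595 = 5·102 + 85, 102 = 1·85 + 17, 85 = 5·17).
17 divides -782, so solutions exist.
Back-substituting, 595·(-31) + 3077·(6) = 17.
Scale by -782/17 = -46: (u₀, v₀) = (1426, -276).
General solution: u = 1426 + 181t, v = -276 - 35t for integer t.
u ≥ 0: smallest is 1426 mod 181 = 159 (at t = -7), with v = -31.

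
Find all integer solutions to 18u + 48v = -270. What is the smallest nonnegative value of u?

gcd(48, 18) = 6.
6 divides -270, so solutions exist.
By Bézout, 18×(3) + 48×(-1) = 6.
Scale by -270/6 = -45: (u₀, v₀) = (-135, 45).
General solution: u = -135 + 8t, v = 45 - 3t for integer t.
u ≥ 0: smallest is -135 mod 8 = 1 (at t = 17), with v = -6.

1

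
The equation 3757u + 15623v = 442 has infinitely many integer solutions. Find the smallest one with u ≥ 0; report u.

gcd(15623, 3757) = 17  (15623 = 4·3757 + 595, 3757 = 6·595 + 187, 595 = 3·187 + 34, 187 = 5·34 + 17, 34 = 2·17).
17 divides 442, so solutions exist.
Back-substituting, 3757·(420) + 15623·(-101) = 17.
Scale by 442/17 = 26: (u₀, v₀) = (10920, -2626).
General solution: u = 10920 + 919t, v = -2626 - 221t for integer t.
u ≥ 0: smallest is 10920 mod 919 = 811 (at t = -11), with v = -195.

811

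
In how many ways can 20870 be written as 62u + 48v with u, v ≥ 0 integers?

gcd(62, 48):
  62 = 1·48 + 14
  48 = 3·14 + 6
  14 = 2·6 + 2
  6 = 3·2
so gcd(62, 48) = 2.
Back-substitute for Bézout coefficients:
  2 = 14 - 2·6
  ... = 62·(7) + 48·(-9)
Scale by 10435: one solution is (73045, -93915). Reduce u mod 24: (13, 418).
General: u = 13 + 24t, v = 418 - 31t.
u ≥ 0 ⇒ t ≥ 0; v ≥ 0 ⇒ t ≤ 13. So t ∈ [0, 13]: 14 solutions.

14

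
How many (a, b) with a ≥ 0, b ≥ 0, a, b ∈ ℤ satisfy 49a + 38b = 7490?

4

gcd(49, 38) = 1.
By Bézout, 49·(7) + 38·(-9) = 1.
One solution: (28, 161).
General: a = 28 + 38t, b = 161 - 49t.
a ≥ 0 ⇒ t ≥ 0; b ≥ 0 ⇒ t ≤ 3. So t ∈ [0, 3]: 4 solutions.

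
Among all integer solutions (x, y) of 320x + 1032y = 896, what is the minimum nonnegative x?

gcd(1032, 320):
  1032 = 3·320 + 72
  320 = 4·72 + 32
  72 = 2·32 + 8
  32 = 4·8
so gcd(1032, 320) = 8.
8 divides 896, so solutions exist.
Back-substitute for Bézout coefficients:
  8 = 72 - 2·32
  ... = 320·(-29) + 1032·(9)
Scale by 896/8 = 112: (x₀, y₀) = (-3248, 1008).
General solution: x = -3248 + 129t, y = 1008 - 40t for integer t.
x ≥ 0: smallest is -3248 mod 129 = 106 (at t = 26), with y = -32.

106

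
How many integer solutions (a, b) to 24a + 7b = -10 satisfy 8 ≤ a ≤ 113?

15

gcd(24, 7) = 1.
By Bézout, 24*(-2) + 7*(7) = 1.
Particular solution: (6, -22).
General solution: a = 6 + 7t, b = -22 - 24t for integer t.
8 ≤ 6 + 7t ≤ 113 gives t ∈ [1, 15], which is 15 values.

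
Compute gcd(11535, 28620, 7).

1

gcd(28620, 11535) = 15.
gcd(15, 7) = 1.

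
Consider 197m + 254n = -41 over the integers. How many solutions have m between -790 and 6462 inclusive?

gcd(254, 197):
  254 = 1·197 + 57
  197 = 3·57 + 26
  57 = 2·26 + 5
  26 = 5·5 + 1
  5 = 5·1
so gcd(254, 197) = 1.
Back-substitute for Bézout coefficients:
  1 = 26 - 5·5
  ... = 197·(49) + 254·(-38)
Scale by -41: particular solution (-2009, 1558); reduce m mod 254: (23, -18).
General solution: m = 23 + 254t, n = -18 - 197t for integer t.
-790 ≤ 23 + 254t ≤ 6462 gives t ∈ [-3, 25], which is 29 values.

29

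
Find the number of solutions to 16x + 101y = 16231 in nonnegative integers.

gcd(101, 16) = 1  (101 = 6*16 + 5, 16 = 3*5 + 1, 5 = 5*1).
Back-substituting, 16*(19) + 101*(-3) = 1.
Scale by 16231: one solution is (308389, -48693). Reduce x mod 101: (36, 155).
General: x = 36 + 101t, y = 155 - 16t.
x ≥ 0 ⇒ t ≥ 0; y ≥ 0 ⇒ t ≤ 9. So t ∈ [0, 9]: 10 solutions.

10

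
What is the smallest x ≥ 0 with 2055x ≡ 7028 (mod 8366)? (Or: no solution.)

gcd(8366, 2055):
  8366 = 4·2055 + 146
  2055 = 14·146 + 11
  146 = 13·11 + 3
  11 = 3·3 + 2
  3 = 1·2 + 1
  2 = 2·1
so gcd(8366, 2055) = 1.
1 divides 7028, so solutions exist.
Back-substitute for Bézout coefficients:
  1 = 3 - 1·2
  ... = 2055·(-3037) + 8366·(746)
So 2055·(-3037) ≡ 1 (mod 8366); multiply by 7028: x ≡ -21344036 (mod 8366).
Smallest nonnegative: x = -21344036 mod 8366 = 5996.

5996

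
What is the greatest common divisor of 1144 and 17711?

gcd(17711, 1144):
  17711 = 15*1144 + 551
  1144 = 2*551 + 42
  551 = 13*42 + 5
  42 = 8*5 + 2
  5 = 2*2 + 1
  2 = 2*1
so gcd(17711, 1144) = 1.

1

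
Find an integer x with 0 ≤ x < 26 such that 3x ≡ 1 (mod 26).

gcd(26, 3) = 1  (26 = 8·3 + 2, 3 = 1·2 + 1, 2 = 2·1).
Back-substituting, 3·(9) + 26·(-1) = 1.
So 3·9 ≡ 1 (mod 26), and 9 mod 26 = 9.

9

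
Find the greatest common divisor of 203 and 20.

gcd(203, 20):
  203 = 10×20 + 3
  20 = 6×3 + 2
  3 = 1×2 + 1
  2 = 2×1
so gcd(203, 20) = 1.

1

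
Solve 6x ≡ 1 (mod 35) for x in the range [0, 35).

gcd(35, 6):
  35 = 5×6 + 5
  6 = 1×5 + 1
  5 = 5×1
so gcd(35, 6) = 1.
Back-substitute for Bézout coefficients:
  1 = 6 - 1×5
  ... = 6×(6) + 35×(-1)
So 6×6 ≡ 1 (mod 35), and 6 mod 35 = 6.

6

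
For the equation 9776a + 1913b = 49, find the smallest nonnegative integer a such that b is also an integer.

gcd(9776, 1913) = 1.
1 divides 49, so solutions exist.
By Bézout, 9776*(136) + 1913*(-695) = 1.
Scale by 49/1 = 49: (a₀, b₀) = (6664, -34055).
General solution: a = 6664 + 1913t, b = -34055 - 9776t for integer t.
a ≥ 0: smallest is 6664 mod 1913 = 925 (at t = -3), with b = -4727.

925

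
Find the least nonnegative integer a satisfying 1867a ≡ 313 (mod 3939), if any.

2956

gcd(3939, 1867) = 1.
1 divides 313, so solutions exist.
By Bézout, 1867×(538) + 3939×(-255) = 1.
So 1867×(538) ≡ 1 (mod 3939); multiply by 313: a ≡ 168394 (mod 3939).
Smallest nonnegative: a = 168394 mod 3939 = 2956.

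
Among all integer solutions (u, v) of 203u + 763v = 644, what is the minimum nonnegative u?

gcd(763, 203):
  763 = 3·203 + 154
  203 = 1·154 + 49
  154 = 3·49 + 7
  49 = 7·7
so gcd(763, 203) = 7.
7 divides 644, so solutions exist.
Back-substitute for Bézout coefficients:
  7 = 154 - 3·49
  ... = 203·(-15) + 763·(4)
Scale by 644/7 = 92: (u₀, v₀) = (-1380, 368).
General solution: u = -1380 + 109t, v = 368 - 29t for integer t.
u ≥ 0: smallest is -1380 mod 109 = 37 (at t = 13), with v = -9.

37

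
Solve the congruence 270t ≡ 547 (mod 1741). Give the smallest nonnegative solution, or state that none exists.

1311

gcd(1741, 270):
  1741 = 6·270 + 121
  270 = 2·121 + 28
  121 = 4·28 + 9
  28 = 3·9 + 1
  9 = 9·1
so gcd(1741, 270) = 1.
1 divides 547, so solutions exist.
Back-substitute for Bézout coefficients:
  1 = 28 - 3·9
  ... = 270·(187) + 1741·(-29)
So 270·(187) ≡ 1 (mod 1741); multiply by 547: t ≡ 102289 (mod 1741).
Smallest nonnegative: t = 102289 mod 1741 = 1311.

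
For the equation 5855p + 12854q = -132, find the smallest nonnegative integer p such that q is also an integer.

7416

gcd(12854, 5855) = 1.
1 divides -132, so solutions exist.
By Bézout, 5855·(-1809) + 12854·(824) = 1.
Scale by -132/1 = -132: (p₀, q₀) = (238788, -108768).
General solution: p = 238788 + 12854t, q = -108768 - 5855t for integer t.
p ≥ 0: smallest is 238788 mod 12854 = 7416 (at t = -18), with q = -3378.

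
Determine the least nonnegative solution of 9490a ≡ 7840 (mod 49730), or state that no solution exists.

gcd(49730, 9490):
  49730 = 5·9490 + 2280
  9490 = 4·2280 + 370
  2280 = 6·370 + 60
  370 = 6·60 + 10
  60 = 6·10
so gcd(49730, 9490) = 10.
10 divides 7840, so solutions exist.
Back-substitute for Bézout coefficients:
  10 = 370 - 6·60
  ... = 9490·(807) + 49730·(-154)
So 9490·(807) ≡ 10 (mod 49730); multiply by 784: a ≡ 632688 (mod 4973).
Smallest nonnegative: a = 632688 mod 4973 = 1117.

1117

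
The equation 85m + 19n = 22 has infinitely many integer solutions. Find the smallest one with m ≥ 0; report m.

gcd(85, 19) = 1  (85 = 4×19 + 9, 19 = 2×9 + 1, 9 = 9×1).
1 divides 22, so solutions exist.
Back-substituting, 85×(-2) + 19×(9) = 1.
Scale by 22/1 = 22: (m₀, n₀) = (-44, 198).
General solution: m = -44 + 19t, n = 198 - 85t for integer t.
m ≥ 0: smallest is -44 mod 19 = 13 (at t = 3), with n = -57.

13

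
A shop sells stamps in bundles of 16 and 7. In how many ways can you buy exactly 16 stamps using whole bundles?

Need nonnegative integers with 16j + 7k = 16.
gcd(16, 7) = 1, and 16·(-3) + 7·(7) = 1.
So (j₀, k₀) = (-48, 112); general j = -48 + 7t, k = 112 - 16t.
j ≥ 0 ⇒ t ≥ 7; k ≥ 0 ⇒ t ≤ 7. That's 1 value of t.

1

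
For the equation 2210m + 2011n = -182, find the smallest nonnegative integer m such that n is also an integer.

gcd(2210, 2011) = 1.
1 divides -182, so solutions exist.
By Bézout, 2210*(-192) + 2011*(211) = 1.
Scale by -182/1 = -182: (m₀, n₀) = (34944, -38402).
General solution: m = 34944 + 2011t, n = -38402 - 2210t for integer t.
m ≥ 0: smallest is 34944 mod 2011 = 757 (at t = -17), with n = -832.

757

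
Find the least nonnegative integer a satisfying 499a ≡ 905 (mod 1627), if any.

292

gcd(1627, 499):
  1627 = 3·499 + 130
  499 = 3·130 + 109
  130 = 1·109 + 21
  109 = 5·21 + 4
  21 = 5·4 + 1
  4 = 4·1
so gcd(1627, 499) = 1.
1 divides 905, so solutions exist.
Back-substitute for Bézout coefficients:
  1 = 21 - 5·4
  ... = 499·(-388) + 1627·(119)
So 499·(-388) ≡ 1 (mod 1627); multiply by 905: a ≡ -351140 (mod 1627).
Smallest nonnegative: a = -351140 mod 1627 = 292.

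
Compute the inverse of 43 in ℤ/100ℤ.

7

gcd(100, 43) = 1.
By Bézout, 43·(7) + 100·(-3) = 1.
So 43·7 ≡ 1 (mod 100), and 7 mod 100 = 7.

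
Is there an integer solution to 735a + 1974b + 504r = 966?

gcd(1974, 735):
  1974 = 2*735 + 504
  735 = 1*504 + 231
  504 = 2*231 + 42
  231 = 5*42 + 21
  42 = 2*21
so gcd(1974, 735) = 21.
gcd(21, 504) = 21.
21 divides 966, so integer solutions exist.

yes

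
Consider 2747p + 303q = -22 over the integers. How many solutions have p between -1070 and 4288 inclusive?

gcd(2747, 303):
  2747 = 9·303 + 20
  303 = 15·20 + 3
  20 = 6·3 + 2
  3 = 1·2 + 1
  2 = 2·1
so gcd(2747, 303) = 1.
Back-substitute for Bézout coefficients:
  1 = 3 - 1·2
  ... = 2747·(-106) + 303·(961)
Scale by -22: particular solution (2332, -21142); reduce p mod 303: (211, -1913).
General solution: p = 211 + 303t, q = -1913 - 2747t for integer t.
-1070 ≤ 211 + 303t ≤ 4288 gives t ∈ [-4, 13], which is 18 values.

18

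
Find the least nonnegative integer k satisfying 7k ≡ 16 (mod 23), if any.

22

gcd(23, 7) = 1  (23 = 3×7 + 2, 7 = 3×2 + 1, 2 = 2×1).
1 divides 16, so solutions exist.
Back-substituting, 7×(10) + 23×(-3) = 1.
So 7×(10) ≡ 1 (mod 23); multiply by 16: k ≡ 160 (mod 23).
Smallest nonnegative: k = 160 mod 23 = 22.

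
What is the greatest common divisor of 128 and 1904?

gcd(1904, 128):
  1904 = 14×128 + 112
  128 = 1×112 + 16
  112 = 7×16
so gcd(1904, 128) = 16.

16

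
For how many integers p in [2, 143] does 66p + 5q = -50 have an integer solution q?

28

gcd(66, 5) = 1.
By Bézout, 66·(1) + 5·(-13) = 1.
Particular solution: (0, -10).
General solution: p = 0 + 5t, q = -10 - 66t for integer t.
2 ≤ 0 + 5t ≤ 143 gives t ∈ [1, 28], which is 28 values.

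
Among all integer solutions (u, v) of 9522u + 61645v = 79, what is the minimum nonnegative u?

6092

gcd(61645, 9522):
  61645 = 6×9522 + 4513
  9522 = 2×4513 + 496
  4513 = 9×496 + 49
  496 = 10×49 + 6
  49 = 8×6 + 1
  6 = 6×1
so gcd(61645, 9522) = 1.
1 divides 79, so solutions exist.
Back-substitute for Bézout coefficients:
  1 = 49 - 8×6
  ... = 9522×(-10067) + 61645×(1555)
Scale by 79/1 = 79: (u₀, v₀) = (-795293, 122845).
General solution: u = -795293 + 61645t, v = 122845 - 9522t for integer t.
u ≥ 0: smallest is -795293 mod 61645 = 6092 (at t = 13), with v = -941.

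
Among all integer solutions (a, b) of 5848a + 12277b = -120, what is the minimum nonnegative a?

gcd(12277, 5848) = 1.
1 divides -120, so solutions exist.
By Bézout, 5848·(-2261) + 12277·(1077) = 1.
Scale by -120/1 = -120: (a₀, b₀) = (271320, -129240).
General solution: a = 271320 + 12277t, b = -129240 - 5848t for integer t.
a ≥ 0: smallest is 271320 mod 12277 = 1226 (at t = -22), with b = -584.

1226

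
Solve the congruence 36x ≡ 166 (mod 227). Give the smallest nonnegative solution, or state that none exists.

219

gcd(227, 36) = 1.
1 divides 166, so solutions exist.
By Bézout, 36×(82) + 227×(-13) = 1.
So 36×(82) ≡ 1 (mod 227); multiply by 166: x ≡ 13612 (mod 227).
Smallest nonnegative: x = 13612 mod 227 = 219.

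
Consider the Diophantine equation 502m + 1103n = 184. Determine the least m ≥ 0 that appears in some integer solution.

1077

gcd(1103, 502) = 1.
1 divides 184, so solutions exist.
By Bézout, 502×(-156) + 1103×(71) = 1.
Scale by 184/1 = 184: (m₀, n₀) = (-28704, 13064).
General solution: m = -28704 + 1103t, n = 13064 - 502t for integer t.
m ≥ 0: smallest is -28704 mod 1103 = 1077 (at t = 27), with n = -490.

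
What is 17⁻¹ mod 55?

gcd(55, 17):
  55 = 3·17 + 4
  17 = 4·4 + 1
  4 = 4·1
so gcd(55, 17) = 1.
Back-substitute for Bézout coefficients:
  1 = 17 - 4·4
  ... = 17·(13) + 55·(-4)
So 17·13 ≡ 1 (mod 55), and 13 mod 55 = 13.

13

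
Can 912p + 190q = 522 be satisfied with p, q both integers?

gcd(912, 190):
  912 = 4*190 + 152
  190 = 1*152 + 38
  152 = 4*38
so gcd(912, 190) = 38.
38 does not divide 522 (remainder 28), so no integer solutions.

no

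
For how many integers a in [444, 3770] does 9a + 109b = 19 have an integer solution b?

30

gcd(109, 9):
  109 = 12×9 + 1
  9 = 9×1
so gcd(109, 9) = 1.
Back-substitute for Bézout coefficients:
  1 = 109 - 12×9
  ... = 9×(-12) + 109×(1)
Scale by 19: particular solution (-228, 19); reduce a mod 109: (99, -8).
General solution: a = 99 + 109t, b = -8 - 9t for integer t.
444 ≤ 99 + 109t ≤ 3770 gives t ∈ [4, 33], which is 30 values.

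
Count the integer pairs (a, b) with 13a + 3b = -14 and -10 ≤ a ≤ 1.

4

gcd(13, 3) = 1.
By Bézout, 13*(1) + 3*(-4) = 1.
Particular solution: (1, -9).
General solution: a = 1 + 3t, b = -9 - 13t for integer t.
-10 ≤ 1 + 3t ≤ 1 gives t ∈ [-3, 0], which is 4 values.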